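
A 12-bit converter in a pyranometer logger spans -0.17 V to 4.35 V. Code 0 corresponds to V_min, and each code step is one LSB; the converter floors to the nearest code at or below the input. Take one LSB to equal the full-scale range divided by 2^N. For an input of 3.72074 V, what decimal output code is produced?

3525

The full-scale span is 4.35 − (-0.17) = 4.52 V. LSB = 4.52 V / 2^12 ≈ 1.104 mV.
code = ⌊(V_in − V_min)/LSB⌋ = ⌊(V_in − V_min) × 2^12 / range⌋
     = ⌊(3.72074 − (-0.17)) × 4096 / 4.52⌋ = ⌊3.89074 × 4096/4.52⌋
     = ⌊3525.768⌋ = 3525.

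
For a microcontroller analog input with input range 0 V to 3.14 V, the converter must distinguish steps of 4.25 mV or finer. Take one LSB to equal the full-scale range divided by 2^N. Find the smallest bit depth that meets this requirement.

10 bits

Range is 3.14 V.
3.14 V / 4.25 mV = 738.8. Since 2^9 = 512 and 2^10 = 1024, N = 10.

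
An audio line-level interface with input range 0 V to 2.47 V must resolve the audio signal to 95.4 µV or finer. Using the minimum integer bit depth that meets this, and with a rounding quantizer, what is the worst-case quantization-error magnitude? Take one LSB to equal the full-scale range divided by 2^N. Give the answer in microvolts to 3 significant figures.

Range is 2.47 V.
Required number of levels: 2.47/95.4 µV = 25891; smallest N with 2^N ≥ that is 15.
Step size = 2.47/32768 V = 75.378 µV.
|e|_max = LSB/2 = 37.7 µV.

37.7 µV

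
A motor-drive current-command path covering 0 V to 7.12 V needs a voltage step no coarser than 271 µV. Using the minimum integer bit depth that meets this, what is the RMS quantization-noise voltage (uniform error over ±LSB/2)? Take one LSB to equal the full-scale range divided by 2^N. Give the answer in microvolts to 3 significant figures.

62.7 µV

V_FS = 7.12 V.
Levels needed ≥ 7.12/271 µV = 26270. 2^15 = 32768 suffices, so N_min = 15.
LSB = 7.12 V / 2^15 = 217.29 µV.
σ_q = LSB/√12 = 217.29 µV/3.4641 = 62.7 µV.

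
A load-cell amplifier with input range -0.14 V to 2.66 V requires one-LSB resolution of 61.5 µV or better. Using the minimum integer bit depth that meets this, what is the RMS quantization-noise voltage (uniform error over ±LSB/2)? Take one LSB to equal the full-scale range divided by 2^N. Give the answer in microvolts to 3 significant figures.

12.3 µV

Range = 2.66 − (-0.14) = 2.8 V.
Required number of levels: 2.8/61.5 µV = 45528; smallest N with 2^N ≥ that is 16.
Step size = 2.8/65536 V = 42.725 µV.
RMS noise = LSB/√12 = 12.3 µV.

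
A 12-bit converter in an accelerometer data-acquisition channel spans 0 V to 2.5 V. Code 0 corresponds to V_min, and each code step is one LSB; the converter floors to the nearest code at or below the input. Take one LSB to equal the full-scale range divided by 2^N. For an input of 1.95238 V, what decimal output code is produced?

Full-scale range = 2.5 V. LSB = 2.5 V / 2^12 ≈ 0.6104 mV.
code = ⌊(V_in − V_min)/LSB⌋ = ⌊(V_in − V_min) × 2^12 / range⌋
     = ⌊(1.95238 − (0)) × 4096 / 2.5⌋ = ⌊1.95238 × 4096/2.5⌋
     = ⌊3198.779⌋ = 3198.

3198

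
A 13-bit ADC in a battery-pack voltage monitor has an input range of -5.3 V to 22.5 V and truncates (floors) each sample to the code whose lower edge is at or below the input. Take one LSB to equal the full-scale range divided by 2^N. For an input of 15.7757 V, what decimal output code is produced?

6210

Range = 22.5 − (-5.3) = 27.8 V. LSB = 27.8 V / 2^13 ≈ 3.394 mV.
code = ⌊(V_in − V_min)/LSB⌋ = ⌊(V_in − V_min) × 2^13 / range⌋
     = ⌊(15.7757 − (-5.3)) × 8192 / 27.8⌋ = ⌊21.0757 × 8192/27.8⌋
     = ⌊6210.508⌋ = 6210.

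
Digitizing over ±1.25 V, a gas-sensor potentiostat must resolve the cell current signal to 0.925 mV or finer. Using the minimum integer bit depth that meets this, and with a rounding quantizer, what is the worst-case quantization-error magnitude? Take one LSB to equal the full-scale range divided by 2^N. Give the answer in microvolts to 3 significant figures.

305 µV

Full-scale range = 1.25 V − (-1.25 V) = 2.5 V.
2.5 V / 0.925 mV = 2703. Since 2^11 = 2048 and 2^12 = 4096, N = 12.
LSB = 2.5 V / 2^12 = 0.61035 mV.
Max error for round-to-nearest is LSB/2 = 305 µV.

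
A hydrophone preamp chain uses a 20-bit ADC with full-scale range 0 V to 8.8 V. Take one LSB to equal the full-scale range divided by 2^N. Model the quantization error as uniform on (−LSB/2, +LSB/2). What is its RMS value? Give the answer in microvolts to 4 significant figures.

V_FS = 8.8 V.
One LSB is 8.8 V / 1048576 = 8.39233 µV.
σ_q = LSB/√12 = 8.39233 µV/3.4641 = 2.423 µV.

2.423 µV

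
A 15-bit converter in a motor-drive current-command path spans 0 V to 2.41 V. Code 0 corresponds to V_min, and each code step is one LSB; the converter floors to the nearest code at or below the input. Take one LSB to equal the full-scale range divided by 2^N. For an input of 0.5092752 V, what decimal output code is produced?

6924

Full-scale range = 2.41 V. LSB = 2.41 V / 2^15 ≈ 73.55 µV.
(V_in − V_min) × 2^15/range = (0.5092752 − (0)) × 32768/2.41 = 6924.452.
Floor → code = 6924.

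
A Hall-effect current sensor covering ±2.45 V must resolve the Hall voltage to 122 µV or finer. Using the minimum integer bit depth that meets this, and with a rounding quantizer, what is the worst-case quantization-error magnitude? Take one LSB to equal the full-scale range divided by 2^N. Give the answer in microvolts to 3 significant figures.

37.4 µV

The full-scale span is 2.45 − (-2.45) = 4.9 V.
Levels needed ≥ 4.9/122 µV = 40160. 2^16 = 65536 suffices, so N_min = 16.
LSB = 4.9 V ÷ 2^16 = 4.9/65536 V = 74.768 µV.
|e|_max = LSB/2 = 37.4 µV.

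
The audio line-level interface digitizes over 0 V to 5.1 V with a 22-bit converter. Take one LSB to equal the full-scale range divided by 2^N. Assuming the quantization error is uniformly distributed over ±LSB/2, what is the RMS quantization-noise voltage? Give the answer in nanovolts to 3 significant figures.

351 nV

Full-scale range = 5.1 V.
One LSB is 5.1 V / 4194304 = 1.2159 µV.
For a uniform distribution on [−LSB/2, +LSB/2], V_rms = LSB/√12 = 1.2159 µV/3.4641 = 351 nV.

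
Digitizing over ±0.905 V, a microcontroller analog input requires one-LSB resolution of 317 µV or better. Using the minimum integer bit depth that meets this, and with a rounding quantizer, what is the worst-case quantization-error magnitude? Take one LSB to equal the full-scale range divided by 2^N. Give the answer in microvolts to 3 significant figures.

Range = 0.905 − (-0.905) = 1.81 V.
1.81 V / 317 µV = 5710. Since 2^12 = 4096 and 2^13 = 8192, N = 13.
LSB = 1.81 V ÷ 2^13 = 1.81/8192 V = 220.95 µV.
Half an LSB is 110 µV.

110 µV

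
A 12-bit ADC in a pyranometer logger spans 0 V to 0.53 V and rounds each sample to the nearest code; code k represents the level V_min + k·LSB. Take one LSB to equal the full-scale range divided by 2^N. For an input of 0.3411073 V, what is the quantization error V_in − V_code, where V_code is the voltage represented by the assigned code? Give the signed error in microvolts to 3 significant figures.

+23.3 µV

V_FS = 0.53 V. LSB = 0.53 V / 2^12 ≈ 129.4 µV.
(V_in − V_min)/LSB = (0.3411073 − (0)) × 4096/0.53 = 2636.1802 → nearest code k = 2636.
Reconstructed level: 0 + 2636 × 0.53/4096 V = 0.3410839844 V.
Error = V_in − V_code = 0.3411073 − (0.3410839844) = +23.3 µV.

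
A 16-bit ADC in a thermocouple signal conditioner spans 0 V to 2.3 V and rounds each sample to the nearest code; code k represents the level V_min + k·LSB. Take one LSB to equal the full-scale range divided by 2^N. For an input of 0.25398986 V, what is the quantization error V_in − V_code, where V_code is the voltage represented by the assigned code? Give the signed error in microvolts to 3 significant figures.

Full-scale range = 2.3 V. LSB = 2.3 V / 2^16 ≈ 35.10 µV.
(V_in − V_min)/LSB = (0.25398986 − (0)) × 65536/2.3 = 7237.1650 → nearest code k = 7237.
V_code = 0 + (7237/65536) × 2.3 = 0.25398406982 V.
V_in − V_code = 0.25398986 − (0.25398406982) = +5.79 µV.

+5.79 µV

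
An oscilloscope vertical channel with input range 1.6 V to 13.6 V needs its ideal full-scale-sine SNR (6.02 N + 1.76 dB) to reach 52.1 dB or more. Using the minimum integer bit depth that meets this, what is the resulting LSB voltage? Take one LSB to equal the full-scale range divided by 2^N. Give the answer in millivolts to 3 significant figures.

Full-scale range = 13.6 V − (1.6 V) = 12 V.
6.02 N + 1.76 ≥ 52.1 gives N ≥ 8.362, so the minimum integer is 9.
One LSB is 12 V / 512 = 23.4 mV.

23.4 mV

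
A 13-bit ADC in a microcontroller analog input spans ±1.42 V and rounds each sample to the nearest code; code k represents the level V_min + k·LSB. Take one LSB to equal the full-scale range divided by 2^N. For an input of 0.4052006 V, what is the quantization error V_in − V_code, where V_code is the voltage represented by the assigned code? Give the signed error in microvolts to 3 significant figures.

The full-scale span is 1.42 − (-1.42) = 2.84 V. LSB = 2.84 V / 2^13 ≈ 346.7 µV.
(0.4052006 − (-1.42)) / LSB = 1.8252006 × 8192/2.84 = 5264.8040. Nearest integer: k = 5265.
V_code = V_min + k × range/2^13 = -1.42 + 5265 × 2.84/8192 = 0.4052685547 V.
Error = V_in − V_code = 0.4052006 − (0.4052685547) = −68.0 µV.

−68.0 µV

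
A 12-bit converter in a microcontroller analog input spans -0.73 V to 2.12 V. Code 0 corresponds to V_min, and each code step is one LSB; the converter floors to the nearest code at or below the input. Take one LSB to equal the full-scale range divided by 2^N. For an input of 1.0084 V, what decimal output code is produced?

2498

Span: 2.12 V − (-0.73 V) = 2.85 V. LSB = 2.85 V / 2^12 ≈ 0.6958 mV.
code = ⌊(V_in − V_min)/LSB⌋ = ⌊(V_in − V_min) × 2^12 / range⌋
     = ⌊(1.0084 − (-0.73)) × 4096 / 2.85⌋ = ⌊1.7384 × 4096/2.85⌋
     = ⌊2498.416⌋ = 2498.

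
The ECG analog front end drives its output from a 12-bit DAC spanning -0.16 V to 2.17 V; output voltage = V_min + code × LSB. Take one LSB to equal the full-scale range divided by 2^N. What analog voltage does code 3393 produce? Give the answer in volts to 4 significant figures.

1.770 V

Range = 2.17 − (-0.16) = 2.33 V. LSB = 2.33 V / 2^12.
V_out = V_min + code × LSB = -0.16 V + 3393 × 2.33 V / 4096
      = -0.16 V + 1.93010 V = 1.77010 V.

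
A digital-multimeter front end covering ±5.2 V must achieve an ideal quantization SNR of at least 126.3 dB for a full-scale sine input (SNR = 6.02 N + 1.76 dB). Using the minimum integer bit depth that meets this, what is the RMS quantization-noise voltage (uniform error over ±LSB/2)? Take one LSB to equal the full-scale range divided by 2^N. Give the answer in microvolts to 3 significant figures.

Full-scale range = 5.2 V − (-5.2 V) = 10.4 V.
Required N = ⌈(126.3 − 1.76)/6.02⌉ = ⌈20.688⌉ = 21.
Step size = 10.4/2097152 V = 4.9591 µV.
V_rms = LSB/√12 = 1.43 µV.

1.43 µV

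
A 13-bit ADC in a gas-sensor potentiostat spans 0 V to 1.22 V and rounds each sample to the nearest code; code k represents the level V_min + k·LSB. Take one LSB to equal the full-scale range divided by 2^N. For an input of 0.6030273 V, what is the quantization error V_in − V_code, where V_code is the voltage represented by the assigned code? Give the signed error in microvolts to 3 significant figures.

Full-scale range = 1.22 V. LSB = 1.22 V / 2^13 ≈ 148.9 µV.
(V_in − V_min)/LSB = (0.6030273 − (0)) × 8192/1.22 = 4049.1800 → nearest code k = 4049.
V_code = V_min + k × range/2^13 = 0 + 4049 × 1.22/8192 = 0.6030004883 V.
e = 0.6030273 − (0.6030004883) = +26.8 µV.

+26.8 µV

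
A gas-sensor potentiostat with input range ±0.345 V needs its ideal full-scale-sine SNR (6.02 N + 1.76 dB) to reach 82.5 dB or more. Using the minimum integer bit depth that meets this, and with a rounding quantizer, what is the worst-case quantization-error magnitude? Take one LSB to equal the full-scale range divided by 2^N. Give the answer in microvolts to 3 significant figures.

The full-scale span is 0.345 − (-0.345) = 0.69 V.
Required N = ⌈(82.5 − 1.76)/6.02⌉ = ⌈13.412⌉ = 14.
One LSB is 0.69 V / 16384 = 42.114 µV.
Max error for round-to-nearest is LSB/2 = 21.1 µV.

21.1 µV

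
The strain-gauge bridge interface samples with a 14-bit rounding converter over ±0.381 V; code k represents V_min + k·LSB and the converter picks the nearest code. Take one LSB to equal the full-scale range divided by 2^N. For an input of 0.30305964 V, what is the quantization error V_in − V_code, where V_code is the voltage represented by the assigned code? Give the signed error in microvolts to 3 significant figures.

Full-scale range = 0.381 V − (-0.381 V) = 0.762 V. LSB = 0.762 V / 2^14 ≈ 46.51 µV.
(V_in − V_min)/LSB = (0.30305964 − (-0.381)) × 16384/0.762 = 14708.1800 → nearest code k = 14708.
V_code = V_min + k × range/2^14 = -0.381 + 14708 × 0.762/16384 = 0.30305126953 V.
e = 0.30305964 − (0.30305126953) = +8.37 µV.

+8.37 µV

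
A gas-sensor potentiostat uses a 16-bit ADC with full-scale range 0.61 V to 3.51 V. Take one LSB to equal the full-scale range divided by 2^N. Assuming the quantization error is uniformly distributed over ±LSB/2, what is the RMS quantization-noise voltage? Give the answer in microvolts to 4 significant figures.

12.77 µV

Full-scale range = 3.51 V − (0.61 V) = 2.9 V.
One LSB is 2.9 V / 65536 = 44.2505 µV.
For a uniform distribution on [−LSB/2, +LSB/2], V_rms = LSB/√12 = 44.2505 µV/3.4641 = 12.77 µV.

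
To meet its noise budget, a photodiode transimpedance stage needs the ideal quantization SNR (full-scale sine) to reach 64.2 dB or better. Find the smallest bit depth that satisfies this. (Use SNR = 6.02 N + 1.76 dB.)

Solving 6.02 N ≥ 64.2 − 1.76: N ≥ 10.372. Round up → N = 11.

11 bits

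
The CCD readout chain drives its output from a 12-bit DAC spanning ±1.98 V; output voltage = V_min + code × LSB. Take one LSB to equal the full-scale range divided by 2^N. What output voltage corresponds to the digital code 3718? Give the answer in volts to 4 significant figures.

1.615 V

Range = 1.98 − (-1.98) = 3.96 V. LSB = 3.96 V / 2^12.
V_out = -1.98 + 3718 × (3.96/4096) V
      = -1.98 + 3.59455 = 1.61455 V.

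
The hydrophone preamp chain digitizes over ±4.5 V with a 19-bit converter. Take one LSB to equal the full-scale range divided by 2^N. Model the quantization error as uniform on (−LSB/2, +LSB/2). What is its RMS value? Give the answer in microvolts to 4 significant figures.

4.955 µV

Full-scale range = 4.5 V − (-4.5 V) = 9 V.
LSB = 9 V ÷ 2^19 = 9/524288 V = 17.1661 µV.
RMS of a uniform error over width LSB is LSB/√12 = 4.955 µV.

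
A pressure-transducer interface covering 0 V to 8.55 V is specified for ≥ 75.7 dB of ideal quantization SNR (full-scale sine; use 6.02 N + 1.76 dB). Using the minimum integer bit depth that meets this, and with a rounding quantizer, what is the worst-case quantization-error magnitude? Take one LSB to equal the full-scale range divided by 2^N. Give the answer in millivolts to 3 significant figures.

0.522 mV

Range is 8.55 V.
Solving 6.02 N ≥ 75.7 − 1.76: N ≥ 12.282. Round up → N = 13.
One LSB is 8.55 V / 8192 = 1.0437 mV.
|e|_max = LSB/2 = 0.522 mV.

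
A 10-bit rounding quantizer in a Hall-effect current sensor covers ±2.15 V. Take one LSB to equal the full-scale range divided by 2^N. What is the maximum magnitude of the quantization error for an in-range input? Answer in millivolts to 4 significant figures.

2.100 mV

Range = 2.15 − (-2.15) = 4.3 V.
One LSB is 4.3 V / 1024 = 4.19922 mV.
A rounding quantizer has |error| ≤ LSB/2 = 2.100 mV.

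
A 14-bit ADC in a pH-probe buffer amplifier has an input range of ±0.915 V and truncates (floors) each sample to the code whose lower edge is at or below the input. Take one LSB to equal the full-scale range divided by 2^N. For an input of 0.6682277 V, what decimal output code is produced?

14174

The full-scale span is 0.915 − (-0.915) = 1.83 V. LSB = 1.83 V / 2^14 ≈ 111.7 µV.
(V_in − V_min) × 2^14/range = (0.6682277 − (-0.915)) × 16384/1.83 = 14174.646.
Floor → code = 14174.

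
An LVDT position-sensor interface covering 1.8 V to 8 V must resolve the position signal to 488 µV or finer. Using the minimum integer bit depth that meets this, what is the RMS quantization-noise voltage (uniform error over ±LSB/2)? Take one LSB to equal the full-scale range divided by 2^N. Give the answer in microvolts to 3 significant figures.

109 µV

Span: 8 V − (1.8 V) = 6.2 V.
Levels needed ≥ 6.2/488 µV = 12700. 2^14 = 16384 suffices, so N_min = 14.
One LSB is 6.2 V / 16384 = 378.42 µV.
σ_q = LSB/√12 = 378.42 µV/3.4641 = 109 µV.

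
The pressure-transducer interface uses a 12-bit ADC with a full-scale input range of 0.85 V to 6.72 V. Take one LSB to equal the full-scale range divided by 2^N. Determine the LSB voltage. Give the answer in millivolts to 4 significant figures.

Span: 6.72 V − (0.85 V) = 5.87 V.
There are 2^12 = 4096 steps.
One LSB is 5.87 V / 4096 = 1.433 mV.

1.433 mV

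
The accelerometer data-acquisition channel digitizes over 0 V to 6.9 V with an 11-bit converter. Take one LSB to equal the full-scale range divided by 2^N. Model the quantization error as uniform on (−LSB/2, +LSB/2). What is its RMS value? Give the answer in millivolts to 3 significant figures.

Span = 6.9 V.
LSB = 6.9 V / 2^11 = 3.3691 mV.
For a uniform distribution on [−LSB/2, +LSB/2], V_rms = LSB/√12 = 3.3691 mV/3.4641 = 0.973 mV.

0.973 mV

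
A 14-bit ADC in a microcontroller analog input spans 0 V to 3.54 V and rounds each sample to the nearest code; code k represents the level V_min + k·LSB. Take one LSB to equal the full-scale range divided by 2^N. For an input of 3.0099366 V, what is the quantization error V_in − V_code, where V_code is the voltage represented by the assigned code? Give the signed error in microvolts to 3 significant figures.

−57.3 µV

Full-scale range = 3.54 V. LSB = 3.54 V / 2^14 ≈ 216.1 µV.
(3.0099366 − (0)) / LSB = 3.0099366 × 16384/3.54 = 13930.7348. Nearest integer: k = 13931.
Reconstructed level: 0 + 13931 × 3.54/16384 V = 3.0099938965 V.
Error = V_in − V_code = 3.0099366 − (3.0099938965) = −57.3 µV.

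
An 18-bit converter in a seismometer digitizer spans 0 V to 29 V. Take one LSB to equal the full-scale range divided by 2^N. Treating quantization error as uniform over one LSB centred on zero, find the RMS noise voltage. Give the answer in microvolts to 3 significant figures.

31.9 µV

Full-scale range = 29 V.
Step size = 29/262144 V = 110.63 µV.
For a uniform distribution on [−LSB/2, +LSB/2], V_rms = LSB/√12 = 110.63 µV/3.4641 = 31.9 µV.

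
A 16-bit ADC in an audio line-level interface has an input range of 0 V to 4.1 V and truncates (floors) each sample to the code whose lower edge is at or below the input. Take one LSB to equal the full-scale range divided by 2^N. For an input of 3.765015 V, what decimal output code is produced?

V_FS = 4.1 V. LSB = 4.1 V / 2^16 ≈ 62.56 µV.
(V_in − V_min) × 2^16/range = (3.765015 − (0)) × 65536/4.1 = 60181.469.
Floor → code = 60181.

60181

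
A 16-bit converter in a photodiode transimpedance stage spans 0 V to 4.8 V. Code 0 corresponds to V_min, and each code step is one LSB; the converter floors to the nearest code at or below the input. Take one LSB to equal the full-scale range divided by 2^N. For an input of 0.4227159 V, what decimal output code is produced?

Full-scale range = 4.8 V. LSB = 4.8 V / 2^16 ≈ 73.24 µV.
(V_in − V_min) × 2^16/range = (0.4227159 − (0)) × 65536/4.8 = 5771.481.
Floor → code = 5771.

5771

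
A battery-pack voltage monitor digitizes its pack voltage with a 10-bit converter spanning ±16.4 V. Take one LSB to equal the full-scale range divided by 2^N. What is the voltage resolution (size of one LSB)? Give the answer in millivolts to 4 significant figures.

Range = 16.4 − (-16.4) = 32.8 V.
There are 2^10 = 1024 steps.
Step size = 32.8/1024 V = 32.03 mV.

32.03 mV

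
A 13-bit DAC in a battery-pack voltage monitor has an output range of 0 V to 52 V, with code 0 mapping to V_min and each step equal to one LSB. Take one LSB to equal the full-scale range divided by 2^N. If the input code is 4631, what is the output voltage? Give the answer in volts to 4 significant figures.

29.40 V

Span = 52 V. LSB = 52 V / 2^13.
V_out = 0 + 4631 × (52/8192) V
      = 0 V + 29.3960 V = 29.3960 V.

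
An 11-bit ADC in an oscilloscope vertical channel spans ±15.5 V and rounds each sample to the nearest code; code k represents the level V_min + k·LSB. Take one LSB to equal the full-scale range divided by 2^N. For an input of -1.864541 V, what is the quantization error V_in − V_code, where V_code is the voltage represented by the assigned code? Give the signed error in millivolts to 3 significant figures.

−2.72 mV

The full-scale span is 15.5 − (-15.5) = 31 V. LSB = 31 V / 2^11 ≈ 15.14 mV.
(-1.864541 − (-15.5)) / LSB = 13.635459 × 2048/31 = 900.8200. Nearest integer: k = 901.
V_code = V_min + k × range/2^11 = -15.5 + 901 × 31/2048 = -1.861816406 V.
Error = V_in − V_code = -1.864541 − (-1.861816406) = −2.72 mV.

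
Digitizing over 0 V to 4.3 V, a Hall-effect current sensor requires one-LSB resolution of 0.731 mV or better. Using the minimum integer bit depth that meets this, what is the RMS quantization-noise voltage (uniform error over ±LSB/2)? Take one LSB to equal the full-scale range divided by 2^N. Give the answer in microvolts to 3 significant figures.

152 µV

V_FS = 4.3 V.
4.3 V / 0.731 mV = 5882. Since 2^12 = 4096 and 2^13 = 8192, N = 13.
One LSB is 4.3 V / 8192 = 0.52490 mV.
σ_q = LSB/√12 = 0.52490 mV/3.4641 = 152 µV.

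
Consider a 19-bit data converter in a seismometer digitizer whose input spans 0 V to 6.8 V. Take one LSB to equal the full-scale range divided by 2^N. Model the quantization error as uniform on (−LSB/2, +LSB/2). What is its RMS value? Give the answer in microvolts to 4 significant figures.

3.744 µV

Span = 6.8 V.
LSB = 6.8 V ÷ 2^19 = 6.8/524288 V = 12.9700 µV.
RMS of a uniform error over width LSB is LSB/√12 = 3.744 µV.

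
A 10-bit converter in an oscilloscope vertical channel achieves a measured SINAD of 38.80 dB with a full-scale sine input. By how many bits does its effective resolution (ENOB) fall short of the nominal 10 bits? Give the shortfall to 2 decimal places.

3.85 bits

Effective bits = (38.80 − 1.76)/6.02 = 6.1528.
Shortfall = 10 − 6.1528 = 3.8472 bits.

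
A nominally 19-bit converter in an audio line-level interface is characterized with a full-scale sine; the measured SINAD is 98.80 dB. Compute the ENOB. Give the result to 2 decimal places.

16.12 bits

Inverting SNR = 6.02 N + 1.76: N_eff = (98.80 − 1.76)/6.02 = 16.1196.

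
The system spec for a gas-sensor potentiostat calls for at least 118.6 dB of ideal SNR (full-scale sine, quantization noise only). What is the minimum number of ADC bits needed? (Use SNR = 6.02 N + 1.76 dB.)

6.02 N + 1.76 ≥ 118.6 gives N ≥ 19.409, so the minimum integer is 20.

20 bits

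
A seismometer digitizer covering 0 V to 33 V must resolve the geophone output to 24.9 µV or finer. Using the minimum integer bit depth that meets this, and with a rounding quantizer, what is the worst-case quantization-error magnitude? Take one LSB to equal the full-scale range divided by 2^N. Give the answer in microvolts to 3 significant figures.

7.87 µV

Span = 33 V.
Need 2^N ≥ 33 V / 24.9 µV = 1.325e6 → N_min = 21.
Step size = 33/2097152 V = 15.736 µV.
Max error for round-to-nearest is LSB/2 = 7.87 µV.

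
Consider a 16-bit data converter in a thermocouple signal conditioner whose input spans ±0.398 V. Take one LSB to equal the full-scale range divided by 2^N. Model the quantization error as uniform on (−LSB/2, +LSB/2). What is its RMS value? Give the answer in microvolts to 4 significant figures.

3.506 µV

Full-scale range = 0.398 V − (-0.398 V) = 0.796 V.
LSB = 0.796 V ÷ 2^16 = 0.796/65536 V = 12.1460 µV.
RMS of a uniform error over width LSB is LSB/√12 = 3.506 µV.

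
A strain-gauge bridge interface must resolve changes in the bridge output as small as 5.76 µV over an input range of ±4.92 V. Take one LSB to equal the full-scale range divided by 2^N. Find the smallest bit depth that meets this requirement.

21 bits

The full-scale span is 4.92 − (-4.92) = 9.84 V.
9.84 V / 5.76 µV = 1.708e6. Since 2^20 = 1048576 and 2^21 = 2097152, N = 21.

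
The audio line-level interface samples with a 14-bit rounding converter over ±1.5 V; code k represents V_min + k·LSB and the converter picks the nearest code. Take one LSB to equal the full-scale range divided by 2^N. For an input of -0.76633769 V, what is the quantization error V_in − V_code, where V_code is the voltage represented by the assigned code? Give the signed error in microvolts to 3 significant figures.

−41.3 µV

Full-scale range = 1.5 V − (-1.5 V) = 3 V. LSB = 3 V / 2^14 ≈ 183.1 µV.
Position in LSBs: (-0.76633769 − (-1.5)) × 16384/3 = 4006.7744; rounding gives k = 4007.
Reconstructed level: -1.5 + 4007 × 3/16384 V = -0.76629638672 V.
Error = V_in − V_code = -0.76633769 − (-0.76629638672) = −41.3 µV.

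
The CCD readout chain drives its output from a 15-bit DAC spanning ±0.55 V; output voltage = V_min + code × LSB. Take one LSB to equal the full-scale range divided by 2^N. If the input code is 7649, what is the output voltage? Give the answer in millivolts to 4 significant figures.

-293.2 mV

Range = 0.55 − (-0.55) = 1.1 V. LSB = 1.1 V / 2^15.
Output = V_min + (7649/32768) × range = -0.55 + 0.233429 × 1.1 V
      = -0.55 V + 0.256772 V = -0.293228 V.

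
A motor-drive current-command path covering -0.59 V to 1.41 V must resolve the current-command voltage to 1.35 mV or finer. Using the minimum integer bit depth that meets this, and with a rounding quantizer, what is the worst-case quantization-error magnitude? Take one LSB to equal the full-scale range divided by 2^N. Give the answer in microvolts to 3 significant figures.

Full-scale range = 1.41 V − (-0.59 V) = 2 V.
Need 2^N ≥ 2 V / 1.35 mV = 1481 → N_min = 11.
One LSB is 2 V / 2048 = 0.97656 mV.
Half an LSB is 488 µV.

488 µV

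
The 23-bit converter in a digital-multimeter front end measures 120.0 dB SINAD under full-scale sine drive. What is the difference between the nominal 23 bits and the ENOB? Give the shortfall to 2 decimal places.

Effective bits = (120.0 − 1.76)/6.02 = 19.6412.
23 − 19.6412 = 3.36 bits below nominal.

3.36 bits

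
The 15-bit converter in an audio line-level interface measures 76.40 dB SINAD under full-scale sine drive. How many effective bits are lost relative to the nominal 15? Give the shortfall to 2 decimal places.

2.60 bits

Effective bits = (76.40 − 1.76)/6.02 = 12.3987.
15 − 12.3987 = 2.60 bits below nominal.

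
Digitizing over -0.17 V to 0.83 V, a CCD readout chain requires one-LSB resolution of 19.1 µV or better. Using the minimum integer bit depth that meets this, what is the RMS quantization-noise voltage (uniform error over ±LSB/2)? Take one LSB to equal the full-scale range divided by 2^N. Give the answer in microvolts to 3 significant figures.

Full-scale range = 0.83 V − (-0.17 V) = 1 V.
Need 2^N ≥ 1 V / 19.1 µV = 52360 → N_min = 16.
LSB = 1 V / 2^16 = 15.259 µV.
σ_q = LSB/√12 = 15.259 µV/3.4641 = 4.40 µV.

4.40 µV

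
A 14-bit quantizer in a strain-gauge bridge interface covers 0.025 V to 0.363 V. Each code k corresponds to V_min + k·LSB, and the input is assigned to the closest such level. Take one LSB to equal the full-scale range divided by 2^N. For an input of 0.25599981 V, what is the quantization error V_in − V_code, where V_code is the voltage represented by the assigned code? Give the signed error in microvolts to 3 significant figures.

Full-scale range = 0.363 V − (0.025 V) = 0.338 V. LSB = 0.338 V / 2^14 ≈ 20.63 µV.
(0.25599981 − (0.025)) / LSB = 0.23099981 × 16384/0.338 = 11197.3399. Nearest integer: k = 11197.
V_code = V_min + k × range/2^14 = 0.025 + 11197 × 0.338/16384 = 0.25599279785 V.
Error = V_in − V_code = 0.25599981 − (0.25599279785) = +7.01 µV.

+7.01 µV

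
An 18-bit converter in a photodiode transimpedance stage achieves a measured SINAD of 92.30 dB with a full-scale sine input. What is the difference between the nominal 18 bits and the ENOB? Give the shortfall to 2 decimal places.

2.96 bits

ENOB = (SINAD − 1.76)/6.02 = (92.30 − 1.76)/6.02 = 15.0399 bits.
Lost resolution: 18 − 15.0399 = 2.9601 bits.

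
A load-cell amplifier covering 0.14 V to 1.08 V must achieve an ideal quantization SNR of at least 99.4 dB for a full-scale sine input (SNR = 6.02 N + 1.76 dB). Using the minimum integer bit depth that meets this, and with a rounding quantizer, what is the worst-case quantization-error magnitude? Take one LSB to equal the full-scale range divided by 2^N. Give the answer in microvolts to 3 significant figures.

3.59 µV

Span: 1.08 V − (0.14 V) = 0.94 V.
6.02 N + 1.76 ≥ 99.4 gives N ≥ 16.219, so the minimum integer is 17.
LSB = 0.94 V / 2^17 = 7.1716 µV.
Max error for round-to-nearest is LSB/2 = 3.59 µV.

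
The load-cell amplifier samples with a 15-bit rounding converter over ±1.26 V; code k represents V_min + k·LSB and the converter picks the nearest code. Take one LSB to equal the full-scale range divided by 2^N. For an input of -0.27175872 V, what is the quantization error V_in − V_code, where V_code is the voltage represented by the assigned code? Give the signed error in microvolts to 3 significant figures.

Span: 1.26 V − (-1.26 V) = 2.52 V. LSB = 2.52 V / 2^15 ≈ 76.90 µV.
(V_in − V_min)/LSB = (-0.27175872 − (-1.26)) × 32768/2.52 = 12850.2739 → nearest code k = 12850.
V_code = -1.26 + (12850/32768) × 2.52 = -0.27177978516 V.
Error = V_in − V_code = -0.27175872 − (-0.27177978516) = +21.1 µV.

+21.1 µV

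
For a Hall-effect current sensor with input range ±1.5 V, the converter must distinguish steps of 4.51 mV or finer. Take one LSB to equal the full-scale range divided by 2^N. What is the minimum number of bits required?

10 bits

Range = 1.5 − (-1.5) = 3 V.
3 V / 4.51 mV = 665.2. Since 2^9 = 512 and 2^10 = 1024, N = 10.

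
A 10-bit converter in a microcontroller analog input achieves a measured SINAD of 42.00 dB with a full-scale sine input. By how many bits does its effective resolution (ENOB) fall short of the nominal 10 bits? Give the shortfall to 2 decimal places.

ENOB = (SINAD − 1.76)/6.02 = (42.00 − 1.76)/6.02 = 6.6844 bits.
Lost resolution: 10 − 6.6844 = 3.3156 bits.

3.32 bits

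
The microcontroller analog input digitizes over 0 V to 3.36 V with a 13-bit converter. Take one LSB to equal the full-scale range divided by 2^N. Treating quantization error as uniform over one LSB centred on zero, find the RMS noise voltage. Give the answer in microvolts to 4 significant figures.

118.4 µV

Full-scale range = 3.36 V.
LSB = 3.36 V ÷ 2^13 = 3.36/8192 V = 410.156 µV.
V_rms = LSB/√12 = 410.156 µV / √12 = 118.4 µV.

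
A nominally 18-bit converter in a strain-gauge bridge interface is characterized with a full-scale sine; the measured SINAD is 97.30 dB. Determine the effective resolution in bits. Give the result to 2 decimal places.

15.87 bits

ENOB = (97.30 − 1.76)/6.02 = 15.8704 bits.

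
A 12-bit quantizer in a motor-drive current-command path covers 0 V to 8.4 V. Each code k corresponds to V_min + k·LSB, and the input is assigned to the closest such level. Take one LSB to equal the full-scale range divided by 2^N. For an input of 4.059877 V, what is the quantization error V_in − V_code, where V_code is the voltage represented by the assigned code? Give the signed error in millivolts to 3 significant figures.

−0.670 mV

Range is 8.4 V. LSB = 8.4 V / 2^12 ≈ 2.051 mV.
(4.059877 − (0)) / LSB = 4.059877 × 4096/8.4 = 1979.6734. Nearest integer: k = 1980.
Reconstructed level: 0 + 1980 × 8.4/4096 V = 4.060546875 V.
Error = V_in − V_code = 4.059877 − (4.060546875) = −0.670 mV.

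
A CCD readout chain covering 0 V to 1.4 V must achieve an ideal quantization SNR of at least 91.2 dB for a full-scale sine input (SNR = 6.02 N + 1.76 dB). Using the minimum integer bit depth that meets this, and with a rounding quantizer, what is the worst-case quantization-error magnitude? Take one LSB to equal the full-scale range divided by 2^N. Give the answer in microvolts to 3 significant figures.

V_FS = 1.4 V.
Required N = ⌈(91.2 − 1.76)/6.02⌉ = ⌈14.857⌉ = 15.
LSB = 1.4 V / 2^15 = 42.725 µV.
|e|_max = LSB/2 = 21.4 µV.

21.4 µV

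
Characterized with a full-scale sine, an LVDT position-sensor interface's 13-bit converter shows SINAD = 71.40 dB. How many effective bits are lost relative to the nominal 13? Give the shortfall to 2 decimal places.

N_eff = (71.40 − 1.76)/6.02 = 11.5681 bits.
Shortfall = 13 − 11.5681 = 1.4319 bits.

1.43 bits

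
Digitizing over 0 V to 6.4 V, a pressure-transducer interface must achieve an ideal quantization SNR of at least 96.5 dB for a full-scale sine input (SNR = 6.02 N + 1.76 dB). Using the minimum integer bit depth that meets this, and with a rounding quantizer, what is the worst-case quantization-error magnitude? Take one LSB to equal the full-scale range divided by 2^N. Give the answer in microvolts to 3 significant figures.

Span = 6.4 V.
N ≥ (96.5 − 1.76)/6.02 = 15.738 → N_min = 16.
One LSB is 6.4 V / 65536 = 97.656 µV.
|e|_max = LSB/2 = 48.8 µV.

48.8 µV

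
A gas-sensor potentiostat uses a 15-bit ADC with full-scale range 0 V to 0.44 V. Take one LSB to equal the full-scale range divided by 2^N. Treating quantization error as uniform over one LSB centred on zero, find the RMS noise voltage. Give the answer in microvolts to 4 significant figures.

3.876 µV

Full-scale range = 0.44 V.
LSB = 0.44 V ÷ 2^15 = 0.44/32768 V = 13.4277 µV.
σ_q = LSB/√12 = 13.4277 µV/3.4641 = 3.876 µV.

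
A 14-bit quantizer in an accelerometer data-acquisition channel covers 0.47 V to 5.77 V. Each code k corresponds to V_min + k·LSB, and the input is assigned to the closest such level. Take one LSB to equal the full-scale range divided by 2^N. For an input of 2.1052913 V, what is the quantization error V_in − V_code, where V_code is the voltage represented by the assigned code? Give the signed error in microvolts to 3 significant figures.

+67.9 µV

Full-scale range = 5.77 V − (0.47 V) = 5.3 V. LSB = 5.3 V / 2^14 ≈ 323.5 µV.
(V_in − V_min)/LSB = (2.1052913 − (0.47)) × 16384/5.3 = 5055.2099 → nearest code k = 5055.
Reconstructed level: 0.47 + 5055 × 5.3/16384 V = 2.1052233887 V.
V_in − V_code = 2.1052913 − (2.1052233887) = +67.9 µV.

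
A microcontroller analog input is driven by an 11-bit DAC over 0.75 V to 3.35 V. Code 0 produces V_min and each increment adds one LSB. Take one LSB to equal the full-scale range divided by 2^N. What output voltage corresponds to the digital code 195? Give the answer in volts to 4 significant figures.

Range = 3.35 − (0.75) = 2.6 V. LSB = 2.6 V / 2^11.
V_out = 0.75 + 195 × (2.6/2048) V
      = 0.75 + 0.247559 = 0.997559 V.

0.9976 V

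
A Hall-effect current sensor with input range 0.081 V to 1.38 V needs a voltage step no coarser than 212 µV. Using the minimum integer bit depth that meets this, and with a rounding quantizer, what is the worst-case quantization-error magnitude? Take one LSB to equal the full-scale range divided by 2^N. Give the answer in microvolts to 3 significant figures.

Full-scale range = 1.38 V − (0.081 V) = 1.299 V.
Need 2^N ≥ 1.299 V / 212 µV = 6127 → N_min = 13.
Step size = 1.299/8192 V = 158.57 µV.
|e|_max = LSB/2 = 79.3 µV.

79.3 µV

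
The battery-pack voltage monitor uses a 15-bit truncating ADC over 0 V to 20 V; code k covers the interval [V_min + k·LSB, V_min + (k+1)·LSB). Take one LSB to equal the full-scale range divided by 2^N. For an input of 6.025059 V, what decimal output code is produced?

9871

Full-scale range = 20 V. LSB = 20 V / 2^15 ≈ 0.6104 mV.
V_in − V_min = 6.025059 − (0) = 6.025059 V.
Divide by LSB: 6.025059 × 32768/20 = 9871.4567.
Truncating gives code 9871.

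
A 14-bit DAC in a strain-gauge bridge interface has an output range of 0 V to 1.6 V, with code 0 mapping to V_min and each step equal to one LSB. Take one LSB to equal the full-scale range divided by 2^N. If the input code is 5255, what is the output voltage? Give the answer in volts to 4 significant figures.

0.5132 V

Range is 1.6 V. LSB = 1.6 V / 2^14.
V_out = 0 + 5255 × (1.6/16384) V
      = 0 V + 0.513184 V = 0.513184 V.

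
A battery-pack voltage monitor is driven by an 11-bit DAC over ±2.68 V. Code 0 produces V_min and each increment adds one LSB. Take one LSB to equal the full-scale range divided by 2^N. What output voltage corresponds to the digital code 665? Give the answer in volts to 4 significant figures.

Span: 2.68 V − (-2.68 V) = 5.36 V. LSB = 5.36 V / 2^11.
V_out = -2.68 + 665 × (5.36/2048) V
      = -2.68 + 1.74043 = -0.939570 V.

-0.9396 V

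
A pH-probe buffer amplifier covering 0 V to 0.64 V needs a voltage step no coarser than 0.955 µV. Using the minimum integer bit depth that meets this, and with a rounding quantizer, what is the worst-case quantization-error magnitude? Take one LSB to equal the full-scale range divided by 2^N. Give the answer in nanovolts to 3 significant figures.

Full-scale range = 0.64 V.
Required number of levels: 0.64/0.955 µV = 670160; smallest N with 2^N ≥ that is 20.
Step size = 0.64/1048576 V = 0.61035 µV.
Half an LSB is 305 nV.

305 nV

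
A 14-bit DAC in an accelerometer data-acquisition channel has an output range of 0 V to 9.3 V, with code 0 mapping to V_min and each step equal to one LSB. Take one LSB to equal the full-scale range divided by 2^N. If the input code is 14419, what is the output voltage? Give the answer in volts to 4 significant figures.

8.185 V

V_FS = 9.3 V. LSB = 9.3 V / 2^14.
V_out = 0 + 14419 × (9.3/16384) V
      = 0 + 8.18461 = 8.18461 V.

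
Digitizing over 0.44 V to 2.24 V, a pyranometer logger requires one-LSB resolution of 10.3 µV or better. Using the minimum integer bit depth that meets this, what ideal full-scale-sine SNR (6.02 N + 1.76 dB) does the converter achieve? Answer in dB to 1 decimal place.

110.1 dB

Span: 2.24 V − (0.44 V) = 1.8 V.
Required number of levels: 1.8/10.3 µV = 174760; smallest N with 2^N ≥ that is 18.
6.02(18) + 1.76 = 110.12 dB.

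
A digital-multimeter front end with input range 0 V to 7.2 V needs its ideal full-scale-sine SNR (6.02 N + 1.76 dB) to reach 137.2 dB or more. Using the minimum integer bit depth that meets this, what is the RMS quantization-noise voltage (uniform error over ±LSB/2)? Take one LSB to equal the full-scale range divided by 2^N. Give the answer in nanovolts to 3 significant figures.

248 nV

Span = 7.2 V.
N ≥ (137.2 − 1.76)/6.02 = 22.498 → N_min = 23.
LSB = 7.2 V ÷ 2^23 = 7.2/8388608 V = 0.85831 µV.
RMS noise = LSB/√12 = 248 nV.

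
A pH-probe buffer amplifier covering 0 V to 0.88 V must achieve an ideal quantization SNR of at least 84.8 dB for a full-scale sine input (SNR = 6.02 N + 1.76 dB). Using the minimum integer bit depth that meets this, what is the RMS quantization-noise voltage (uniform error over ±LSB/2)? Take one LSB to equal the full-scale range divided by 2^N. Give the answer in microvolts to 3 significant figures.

15.5 µV

V_FS = 0.88 V.
6.02 N + 1.76 ≥ 84.8 gives N ≥ 13.794, so the minimum integer is 14.
LSB = 0.88 V / 2^14 = 53.711 µV.
RMS noise = LSB/√12 = 15.5 µV.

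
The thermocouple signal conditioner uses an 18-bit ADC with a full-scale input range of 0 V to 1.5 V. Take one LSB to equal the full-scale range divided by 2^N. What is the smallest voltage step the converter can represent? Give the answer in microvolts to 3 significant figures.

5.72 µV

Range is 1.5 V.
Number of codes = 2^18 = 262144.
LSB = 1.5 V ÷ 2^18 = 1.5/262144 V = 5.72 µV.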